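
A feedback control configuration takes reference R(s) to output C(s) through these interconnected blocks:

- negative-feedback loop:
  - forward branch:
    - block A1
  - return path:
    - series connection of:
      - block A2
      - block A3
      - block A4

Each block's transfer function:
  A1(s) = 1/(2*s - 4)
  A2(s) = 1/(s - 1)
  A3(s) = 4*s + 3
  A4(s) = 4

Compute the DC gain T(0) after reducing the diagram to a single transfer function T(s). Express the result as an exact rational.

[1] series reduction of A2, A3, A4 = (16*s + 12)/(s - 1)
[2] feedback reduction of A1, (A2*A3*A4) = (s - 1)/(2*s^2 + 10*s + 16)
The step-2 result is T(s). Setting s = 0: T(0) = -1/16.

Therefore the answer is -1/16.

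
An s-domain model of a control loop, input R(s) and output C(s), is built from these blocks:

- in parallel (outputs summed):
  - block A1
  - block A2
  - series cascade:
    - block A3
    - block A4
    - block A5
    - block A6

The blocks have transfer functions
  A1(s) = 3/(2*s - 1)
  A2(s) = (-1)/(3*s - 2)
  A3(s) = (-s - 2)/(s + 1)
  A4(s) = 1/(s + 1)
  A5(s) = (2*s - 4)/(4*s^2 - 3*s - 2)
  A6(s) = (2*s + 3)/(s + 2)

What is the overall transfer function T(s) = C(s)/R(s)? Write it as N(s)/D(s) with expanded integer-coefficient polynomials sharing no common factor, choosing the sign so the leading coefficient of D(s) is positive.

The answer is (28*s^5 - 9*s^4 - 13*s^3 + 21*s^2 - 59*s + 34)/(24*s^6 + 2*s^5 - 51*s^4 - 4*s^3 + 29*s^2 - 4).

Reasoning:
1. combine A3, A4, A5, A6 in series: (-4*s^2 + 2*s + 12)/(4*s^4 + 5*s^3 - 4*s^2 - 7*s - 2)
2. combine A1, A2, (A3*A4*A5*A6) in parallel, giving the overall T(s)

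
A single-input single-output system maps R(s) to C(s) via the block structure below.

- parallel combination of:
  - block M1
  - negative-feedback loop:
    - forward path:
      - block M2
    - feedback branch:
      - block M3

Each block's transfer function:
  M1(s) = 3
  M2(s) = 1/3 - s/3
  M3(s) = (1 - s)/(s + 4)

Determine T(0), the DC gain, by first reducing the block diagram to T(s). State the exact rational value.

The answer is 43/13.

Reasoning:
Step 1: feedback reduction of M2, M3; result (-s^2 - 3*s + 4)/(s^2 + s + 13)
Step 2: parallel reduction of M1, [M2/(1+M2*M3)]; result (2*s^2 + 43)/(s^2 + s + 13)
Step 2 gives the overall T(s). Then T(0) = 43/13.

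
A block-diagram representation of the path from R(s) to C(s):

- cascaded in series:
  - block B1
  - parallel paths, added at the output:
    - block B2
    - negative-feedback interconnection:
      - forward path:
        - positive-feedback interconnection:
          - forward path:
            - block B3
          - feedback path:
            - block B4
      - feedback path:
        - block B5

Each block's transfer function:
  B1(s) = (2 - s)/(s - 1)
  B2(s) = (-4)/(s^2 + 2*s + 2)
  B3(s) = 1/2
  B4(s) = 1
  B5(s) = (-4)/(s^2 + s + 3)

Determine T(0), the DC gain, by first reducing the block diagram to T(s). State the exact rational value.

Reducing step by step:

[1] collapse the loop (B3 forward, B4 return) -> 1
[2] reduce the feedback loop with forward [B3/(1-B3*B4)] and return B5 -> (s^2 + s + 3)/(s^2 + s - 1)
[3] parallel reduction of B2, [[B3/(1-B3*B4)]/(1+[B3/(1-B3*B4)]*B5)] -> (s^4 + 3*s^3 + 3*s^2 + 4*s + 10)/(s^4 + 3*s^3 + 3*s^2 - 2)
[4] series reduction of B1, (B2+[[B3/(1-B3*B4)]/(1+[B3/(1-B3*B4)]*B5)]) -> (-s^5 - s^4 + 3*s^3 + 2*s^2 - 2*s + 20)/(s^5 + 2*s^4 - 3*s^2 - 2*s + 2)
Step 4 gives the overall T(s). Then T(0) = 20/2 = 10.

Answer: 10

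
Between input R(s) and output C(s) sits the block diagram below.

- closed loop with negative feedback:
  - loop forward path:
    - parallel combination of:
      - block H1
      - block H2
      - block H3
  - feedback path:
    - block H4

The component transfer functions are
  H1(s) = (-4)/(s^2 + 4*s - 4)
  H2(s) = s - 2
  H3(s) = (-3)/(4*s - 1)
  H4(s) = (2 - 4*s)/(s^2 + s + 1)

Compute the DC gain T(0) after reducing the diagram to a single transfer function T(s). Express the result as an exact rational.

First reduce the diagram to T(s).

[1] combine H1, H2, H3 in parallel -> (4*s^4 + 7*s^3 - 53*s^2 + 16*s + 8)/(4*s^3 + 15*s^2 - 20*s + 4)
[2] collapse the loop ((H1+H2+H3) forward, H4 return) -> (-4*s^6 - 11*s^5 + 42*s^4 + 30*s^3 + 29*s^2 - 24*s - 8)/(12*s^5 + s^4 - 225*s^3 + 171*s^2 + 16*s - 20)
The step-2 result is T(s). Setting s = 0: T(0) = -8/(-20) = 2/5.

Answer: 2/5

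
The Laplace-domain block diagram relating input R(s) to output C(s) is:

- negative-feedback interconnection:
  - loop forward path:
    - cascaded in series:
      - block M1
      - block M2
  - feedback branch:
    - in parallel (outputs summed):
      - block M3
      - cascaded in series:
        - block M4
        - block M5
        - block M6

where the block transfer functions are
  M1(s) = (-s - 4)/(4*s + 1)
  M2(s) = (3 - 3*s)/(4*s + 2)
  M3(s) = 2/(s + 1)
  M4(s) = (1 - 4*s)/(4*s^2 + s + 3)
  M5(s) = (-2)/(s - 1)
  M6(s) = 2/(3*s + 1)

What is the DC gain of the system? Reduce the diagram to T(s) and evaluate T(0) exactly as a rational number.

First reduce the diagram to T(s).

Step 1. multiply M1, M2 (series), giving (3*s^2 + 9*s - 12)/(16*s^2 + 12*s + 2)
Step 2. reduce the series chain M4, M5, M6, giving (16*s - 4)/(12*s^4 - 5*s^3 + 3*s^2 - 7*s - 3)
Step 3. add M3, (M4*M5*M6) (parallel), giving (24*s^4 - 10*s^3 + 22*s^2 - 2*s - 10)/(12*s^5 + 7*s^4 - 2*s^3 - 4*s^2 - 10*s - 3)
Step 4. apply the feedback formula to (M1*M2), (M3+(M4*M5*M6)), giving (36*s^6 + 165*s^5 + 78*s^4 - 36*s^3 - 78*s^2 - 129*s - 36)/(192*s^6 + 520*s^5 + 782*s^4 + 396*s^3 + 496*s^2 + 8*s - 114)
The step-4 result is T(s). Setting s = 0: T(0) = -36/(-114) = 6/19.

Answer: 6/19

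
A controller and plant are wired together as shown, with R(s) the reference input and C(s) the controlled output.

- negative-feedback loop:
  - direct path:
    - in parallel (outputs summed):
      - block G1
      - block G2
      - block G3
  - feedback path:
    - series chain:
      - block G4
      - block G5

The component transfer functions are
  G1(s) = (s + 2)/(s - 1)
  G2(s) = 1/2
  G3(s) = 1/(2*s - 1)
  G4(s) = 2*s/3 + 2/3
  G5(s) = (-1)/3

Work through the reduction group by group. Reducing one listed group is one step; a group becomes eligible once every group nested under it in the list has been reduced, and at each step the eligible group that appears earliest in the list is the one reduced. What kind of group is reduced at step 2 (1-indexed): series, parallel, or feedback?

(1) reduce the parallel group G1, G2, G3
(2) series reduction of G4, G5
(3) collapse the loop ((G1+G2+G3) forward, (G4*G5) return)
So the answer for step 2 is series.

Therefore the answer is series.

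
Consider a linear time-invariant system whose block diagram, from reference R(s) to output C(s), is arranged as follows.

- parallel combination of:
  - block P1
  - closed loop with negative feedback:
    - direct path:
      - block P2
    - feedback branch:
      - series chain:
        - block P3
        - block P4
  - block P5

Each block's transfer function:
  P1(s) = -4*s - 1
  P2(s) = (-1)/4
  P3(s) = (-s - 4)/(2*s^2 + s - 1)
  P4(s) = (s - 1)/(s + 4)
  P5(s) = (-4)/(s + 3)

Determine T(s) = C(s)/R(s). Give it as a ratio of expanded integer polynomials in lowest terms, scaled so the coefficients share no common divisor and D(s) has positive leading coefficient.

First reduce the diagram to T(s).

Step 1 - series reduction of P3, P4 gives (1 - s)/(2*s^2 + s - 1)
Step 2 - close the feedback loop around P2, (P3*P4) gives (-2*s^2 - s + 1)/(8*s^2 + 5*s - 5)
Step 3 - sum the parallel branches P1, [P2/(1+P2*(P3*P4))], P5, giving the overall T(s)

Answer: (-32*s^4 - 126*s^3 - 108*s^2 + 28*s + 38)/(8*s^3 + 29*s^2 + 10*s - 15)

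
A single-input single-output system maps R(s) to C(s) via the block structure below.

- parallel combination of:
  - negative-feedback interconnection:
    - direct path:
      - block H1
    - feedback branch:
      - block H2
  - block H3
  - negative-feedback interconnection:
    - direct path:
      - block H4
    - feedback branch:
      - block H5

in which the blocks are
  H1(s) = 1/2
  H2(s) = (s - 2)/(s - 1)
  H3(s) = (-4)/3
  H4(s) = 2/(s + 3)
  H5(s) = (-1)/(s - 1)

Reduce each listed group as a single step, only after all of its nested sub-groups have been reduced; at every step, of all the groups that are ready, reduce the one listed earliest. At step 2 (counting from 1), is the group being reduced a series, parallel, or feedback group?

Step 1 - apply the feedback formula to H1, H2
Step 2 - collapse the loop (H4 forward, H5 return)
Step 3 - add [H1/(1+H1*H2)], H3, [H4/(1+H4*H5)] (parallel)
So the answer for step 2 is feedback.

Therefore the answer is feedback.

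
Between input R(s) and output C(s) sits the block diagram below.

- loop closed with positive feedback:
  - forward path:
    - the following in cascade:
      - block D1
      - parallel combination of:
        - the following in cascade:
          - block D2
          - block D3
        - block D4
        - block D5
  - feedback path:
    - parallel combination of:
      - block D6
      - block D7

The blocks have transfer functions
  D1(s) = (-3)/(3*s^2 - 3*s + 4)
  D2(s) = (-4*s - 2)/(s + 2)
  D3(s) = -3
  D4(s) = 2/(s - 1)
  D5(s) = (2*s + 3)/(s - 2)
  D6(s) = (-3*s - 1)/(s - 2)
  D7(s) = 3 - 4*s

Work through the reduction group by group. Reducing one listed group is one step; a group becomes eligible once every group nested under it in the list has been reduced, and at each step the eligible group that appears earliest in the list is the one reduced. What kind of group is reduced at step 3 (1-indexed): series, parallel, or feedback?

Step 1: series reduction of D2, D3
Step 2: sum the parallel branches (D2*D3), D4, D5
Step 3: cascade D1, ((D2*D3)+D4+D5)
Step 4: add D6, D7 (parallel)
Step 5: apply the feedback formula to (D1*((D2*D3)+D4+D5)), (D6+D7)
Step 3: series.

Answer: series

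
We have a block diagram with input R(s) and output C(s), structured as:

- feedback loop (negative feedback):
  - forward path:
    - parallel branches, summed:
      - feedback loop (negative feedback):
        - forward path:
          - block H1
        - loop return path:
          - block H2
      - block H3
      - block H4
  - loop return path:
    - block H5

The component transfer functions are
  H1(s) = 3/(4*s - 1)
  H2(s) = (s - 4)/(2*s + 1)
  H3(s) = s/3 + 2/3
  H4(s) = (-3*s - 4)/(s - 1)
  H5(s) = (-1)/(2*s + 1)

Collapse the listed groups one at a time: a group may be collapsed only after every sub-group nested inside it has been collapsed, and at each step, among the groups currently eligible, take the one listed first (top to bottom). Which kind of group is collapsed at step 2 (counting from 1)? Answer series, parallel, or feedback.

Answer: parallel

Working:
Step 1. feedback reduction of H1, H2
Step 2. add [H1/(1+H1*H2)], H3, H4 (parallel)
Step 3. feedback reduction of ([H1/(1+H1*H2)]+H3+H4), H5
Step 2 collapses a parallel group.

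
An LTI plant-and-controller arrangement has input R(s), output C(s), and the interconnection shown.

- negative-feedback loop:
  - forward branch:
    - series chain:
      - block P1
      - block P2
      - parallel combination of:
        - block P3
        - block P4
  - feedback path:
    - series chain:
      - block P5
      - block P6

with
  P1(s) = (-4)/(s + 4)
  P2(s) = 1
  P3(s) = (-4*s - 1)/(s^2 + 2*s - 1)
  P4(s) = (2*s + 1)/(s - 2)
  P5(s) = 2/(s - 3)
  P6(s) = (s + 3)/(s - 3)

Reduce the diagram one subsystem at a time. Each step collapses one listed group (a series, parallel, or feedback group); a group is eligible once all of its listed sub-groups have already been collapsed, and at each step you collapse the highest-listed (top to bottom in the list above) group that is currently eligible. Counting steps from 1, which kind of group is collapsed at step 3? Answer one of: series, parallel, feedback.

1. sum the parallel branches P3, P4
2. combine P1, P2, (P3+P4) in series
3. reduce the series chain P5, P6
4. feedback reduction of (P1*P2*(P3+P4)), (P5*P6)
The group at step 3 is a series group.

Answer: series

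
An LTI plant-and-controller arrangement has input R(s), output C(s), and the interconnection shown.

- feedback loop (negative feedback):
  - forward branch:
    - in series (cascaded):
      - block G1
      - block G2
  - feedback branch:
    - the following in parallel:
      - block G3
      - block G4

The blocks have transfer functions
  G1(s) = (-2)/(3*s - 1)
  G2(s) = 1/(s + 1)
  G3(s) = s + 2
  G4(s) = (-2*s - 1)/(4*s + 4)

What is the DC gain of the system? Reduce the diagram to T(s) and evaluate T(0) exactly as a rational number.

Step 1 - cascade G1, G2 = (-2)/(3*s^2 + 2*s - 1)
Step 2 - sum the parallel branches G3, G4 = (4*s^2 + 10*s + 7)/(4*s + 4)
Step 3 - feedback reduction of (G1*G2), (G3+G4) = (-4*s - 4)/(6*s^3 + 6*s^2 - 8*s - 9)
DC gain: substitute s = 0 into T(s) from step 3: T(0) = -4/(-9) = 4/9.

Hence the answer: 4/9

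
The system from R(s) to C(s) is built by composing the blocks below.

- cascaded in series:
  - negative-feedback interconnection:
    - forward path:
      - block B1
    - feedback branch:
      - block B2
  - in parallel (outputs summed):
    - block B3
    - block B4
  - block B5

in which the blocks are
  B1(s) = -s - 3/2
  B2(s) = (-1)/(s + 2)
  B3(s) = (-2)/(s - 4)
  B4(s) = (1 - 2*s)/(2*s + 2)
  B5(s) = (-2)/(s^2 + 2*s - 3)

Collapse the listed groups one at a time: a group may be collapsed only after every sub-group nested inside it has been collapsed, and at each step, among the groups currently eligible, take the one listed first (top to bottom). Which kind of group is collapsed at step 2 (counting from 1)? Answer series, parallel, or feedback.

Answer: parallel

Working:
(1) close the feedback loop around B1, B2
(2) sum the parallel branches B3, B4
(3) multiply [B1/(1+B1*B2)], (B3+B4), B5 (series)
The group at step 2 is a parallel group.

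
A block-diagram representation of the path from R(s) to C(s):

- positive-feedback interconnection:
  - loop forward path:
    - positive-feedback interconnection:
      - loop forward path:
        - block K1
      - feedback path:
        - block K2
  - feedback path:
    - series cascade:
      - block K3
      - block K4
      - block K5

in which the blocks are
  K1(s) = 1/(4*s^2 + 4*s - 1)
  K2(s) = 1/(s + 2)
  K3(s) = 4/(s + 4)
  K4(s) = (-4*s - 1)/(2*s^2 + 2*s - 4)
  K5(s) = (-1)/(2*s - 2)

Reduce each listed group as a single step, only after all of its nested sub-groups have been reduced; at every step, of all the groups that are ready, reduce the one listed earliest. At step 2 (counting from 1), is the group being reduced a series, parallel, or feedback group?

The answer is series.

Reasoning:
[1] close the feedback loop around K1, K2
[2] combine K3, K4, K5 in series
[3] reduce the feedback loop with forward [K1/(1-K1*K2)] and return (K3*K4*K5)
The group at step 2 is a series group.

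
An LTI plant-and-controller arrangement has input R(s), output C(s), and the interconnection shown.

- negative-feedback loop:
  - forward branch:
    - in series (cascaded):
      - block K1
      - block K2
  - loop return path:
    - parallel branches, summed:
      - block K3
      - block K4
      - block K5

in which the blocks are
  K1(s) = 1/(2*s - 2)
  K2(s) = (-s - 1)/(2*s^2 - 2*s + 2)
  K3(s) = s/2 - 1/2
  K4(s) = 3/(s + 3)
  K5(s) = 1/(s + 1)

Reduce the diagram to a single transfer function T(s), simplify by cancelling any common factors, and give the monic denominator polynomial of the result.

[1] combine K1, K2 in series, giving (-s - 1)/(4*s^3 - 8*s^2 + 8*s - 4)
[2] add K3, K4, K5 (parallel), giving (s^3 + 3*s^2 + 7*s + 9)/(2*s^2 + 8*s + 6)
[3] feedback reduction of (K1*K2), (K3+K4+K5), giving (-2*s^2 - 8*s - 6)/(8*s^4 + 7*s^3 - 35*s^2 + 33*s - 33)
T(s) is the step-3 result (common factors already cancelled). Leading coefficient of the denominator: 8. Divide through by 8 for the monic polynomial.

Therefore the answer is s^4 + 7*s^3/8 - 35*s^2/8 + 33*s/8 - 33/8.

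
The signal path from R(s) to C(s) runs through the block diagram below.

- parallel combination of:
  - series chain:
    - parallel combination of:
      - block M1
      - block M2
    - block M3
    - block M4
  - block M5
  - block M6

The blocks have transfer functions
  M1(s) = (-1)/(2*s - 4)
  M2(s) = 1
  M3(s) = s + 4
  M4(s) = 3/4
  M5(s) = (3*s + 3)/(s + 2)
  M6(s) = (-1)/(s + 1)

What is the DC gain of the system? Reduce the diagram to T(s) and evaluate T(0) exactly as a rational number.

The answer is 17/4.

Reasoning:
[1] parallel reduction of M1, M2: (2*s - 5)/(2*s - 4)
[2] series reduction of (M1+M2), M3, M4: (6*s^2 + 9*s - 60)/(8*s - 16)
[3] combine ((M1+M2)*M3*M4), M5, M6 in parallel: (6*s^4 + 51*s^3 - 29*s^2 - 234*s - 136)/(8*s^3 + 8*s^2 - 32*s - 32)
Evaluating the step-3 result (the overall T(s)) at s = 0 gives T(0) = -136/(-32) = 17/4.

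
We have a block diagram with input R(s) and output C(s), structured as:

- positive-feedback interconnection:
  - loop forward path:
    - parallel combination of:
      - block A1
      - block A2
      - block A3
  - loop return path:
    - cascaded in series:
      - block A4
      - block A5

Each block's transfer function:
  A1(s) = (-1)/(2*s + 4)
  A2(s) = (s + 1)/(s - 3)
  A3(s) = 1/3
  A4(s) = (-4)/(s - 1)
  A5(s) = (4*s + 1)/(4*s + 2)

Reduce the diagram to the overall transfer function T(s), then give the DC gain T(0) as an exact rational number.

1. reduce the parallel group A1, A2, A3, giving (8*s^2 + 13*s + 9)/(6*s^2 - 6*s - 36)
2. reduce the series chain A4, A5, giving (-8*s - 2)/(2*s^2 - s - 1)
3. close the feedback loop around (A1+A2+A3), (A4*A5), giving (16*s^4 + 18*s^3 - 3*s^2 - 22*s - 9)/(12*s^4 + 46*s^3 + 48*s^2 + 140*s + 54)
Step 3 gives the overall T(s). Then T(0) = -9/54 = -1/6.

Therefore the answer is -1/6.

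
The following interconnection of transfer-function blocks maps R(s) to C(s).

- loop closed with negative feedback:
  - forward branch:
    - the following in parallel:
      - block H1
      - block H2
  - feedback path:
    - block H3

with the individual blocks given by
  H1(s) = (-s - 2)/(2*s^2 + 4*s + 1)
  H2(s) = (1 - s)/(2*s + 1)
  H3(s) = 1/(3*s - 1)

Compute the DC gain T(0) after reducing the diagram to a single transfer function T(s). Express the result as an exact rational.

Step 1. add H1, H2 (parallel) gives (-2*s^3 - 4*s^2 - 2*s - 1)/(4*s^3 + 10*s^2 + 6*s + 1)
Step 2. apply the feedback formula to (H1+H2), H3 gives (-6*s^4 - 10*s^3 - 2*s^2 - s + 1)/(12*s^4 + 24*s^3 + 4*s^2 - 5*s - 2)
DC gain: substitute s = 0 into T(s) from step 2: T(0) = 1/(-2) = -1/2.

Answer: -1/2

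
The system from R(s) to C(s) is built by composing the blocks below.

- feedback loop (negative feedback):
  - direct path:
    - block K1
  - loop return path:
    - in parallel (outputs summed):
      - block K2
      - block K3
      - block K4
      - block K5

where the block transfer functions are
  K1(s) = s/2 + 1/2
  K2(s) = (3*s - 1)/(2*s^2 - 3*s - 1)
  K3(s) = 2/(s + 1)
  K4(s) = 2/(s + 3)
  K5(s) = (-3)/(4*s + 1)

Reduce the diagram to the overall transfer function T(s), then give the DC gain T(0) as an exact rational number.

Step 1: parallel reduction of K2, K3, K4, K5 -> (38*s^4 + 56*s^3 - 56*s^2 - 28*s - 2)/(8*s^5 + 22*s^4 - 23*s^3 - 59*s^2 - 25*s - 3)
Step 2: collapse the loop (K1 forward, (K2+K3+K4+K5) return) -> (8*s^5 + 22*s^4 - 23*s^3 - 59*s^2 - 25*s - 3)/(54*s^4 + 84*s^3 - 130*s^2 - 72*s - 8)
The step-2 result is T(s). Setting s = 0: T(0) = -3/(-8) = 3/8.

Answer: 3/8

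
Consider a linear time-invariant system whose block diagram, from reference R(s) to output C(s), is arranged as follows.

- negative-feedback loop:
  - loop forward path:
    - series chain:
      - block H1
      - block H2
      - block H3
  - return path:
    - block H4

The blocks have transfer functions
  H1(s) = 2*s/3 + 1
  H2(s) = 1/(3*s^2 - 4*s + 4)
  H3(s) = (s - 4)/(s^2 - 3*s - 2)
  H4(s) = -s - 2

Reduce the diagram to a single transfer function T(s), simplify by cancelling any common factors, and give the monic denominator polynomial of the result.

First reduce the diagram to T(s).

Step 1. multiply H1, H2, H3 (series), giving (2*s^2 - 5*s - 12)/(9*s^4 - 39*s^3 + 30*s^2 - 12*s - 24)
Step 2. collapse the loop ((H1*H2*H3) forward, H4 return), giving (2*s^2 - 5*s - 12)/(9*s^4 - 41*s^3 + 31*s^2 + 10*s)
Step 2 gives the fully reduced T(s), with no common factor left to cancel. The denominator's leading coefficient is 9, so divide each of its coefficients by 9 to get the monic form.

Answer: s^4 - 41*s^3/9 + 31*s^2/9 + 10*s/9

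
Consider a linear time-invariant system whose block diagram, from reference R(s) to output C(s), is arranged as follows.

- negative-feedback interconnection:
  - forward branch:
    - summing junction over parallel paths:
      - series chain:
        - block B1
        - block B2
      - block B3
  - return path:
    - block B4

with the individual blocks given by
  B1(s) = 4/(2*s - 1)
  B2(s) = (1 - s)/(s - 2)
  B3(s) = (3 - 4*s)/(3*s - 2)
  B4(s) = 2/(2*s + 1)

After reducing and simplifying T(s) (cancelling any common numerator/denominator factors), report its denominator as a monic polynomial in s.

Reducing step by step:

1. cascade B1, B2: (4 - 4*s)/(2*s^2 - 5*s + 2)
2. parallel reduction of (B1*B2), B3: (-8*s^3 + 14*s^2 - 3*s - 2)/(6*s^3 - 19*s^2 + 16*s - 4)
3. apply the feedback formula to ((B1*B2)+B3), B4: (-16*s^4 + 20*s^3 + 8*s^2 - 7*s - 2)/(12*s^4 - 48*s^3 + 41*s^2 + 2*s - 8)
T(s) is the step-3 result (common factors already cancelled). Leading coefficient of the denominator: 12. Divide through by 12 for the monic polynomial.

Answer: s^4 - 4*s^3 + 41*s^2/12 + s/6 - 2/3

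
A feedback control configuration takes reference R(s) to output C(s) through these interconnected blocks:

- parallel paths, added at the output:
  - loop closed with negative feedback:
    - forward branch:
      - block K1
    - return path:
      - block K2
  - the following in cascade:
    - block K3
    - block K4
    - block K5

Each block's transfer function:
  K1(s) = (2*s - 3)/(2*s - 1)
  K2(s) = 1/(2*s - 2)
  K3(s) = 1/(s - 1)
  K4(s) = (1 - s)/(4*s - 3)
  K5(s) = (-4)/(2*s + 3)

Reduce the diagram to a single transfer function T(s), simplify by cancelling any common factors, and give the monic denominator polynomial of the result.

(1) apply the feedback formula to K1, K2 = (4*s^2 - 10*s + 6)/(4*s^2 - 4*s - 1)
(2) cascade K3, K4, K5 = 4/(8*s^2 + 6*s - 9)
(3) sum the parallel branches [K1/(1+K1*K2)], (K3*K4*K5) = (32*s^4 - 56*s^3 - 32*s^2 + 110*s - 58)/(32*s^4 - 8*s^3 - 68*s^2 + 30*s + 9)
No further cancellation is possible in the step-3 result, so that is T(s). Its denominator becomes monic after dividing by the leading coefficient 32.

Answer: s^4 - s^3/4 - 17*s^2/8 + 15*s/16 + 9/32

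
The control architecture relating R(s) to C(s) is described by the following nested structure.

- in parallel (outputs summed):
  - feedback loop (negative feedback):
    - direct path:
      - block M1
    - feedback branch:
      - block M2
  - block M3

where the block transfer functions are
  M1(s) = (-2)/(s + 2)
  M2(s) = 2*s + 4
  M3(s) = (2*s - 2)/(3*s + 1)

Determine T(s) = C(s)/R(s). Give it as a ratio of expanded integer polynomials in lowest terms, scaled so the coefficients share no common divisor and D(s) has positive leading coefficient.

Step 1 - collapse the loop (M1 forward, M2 return) gives 2/(3*s + 6)
Step 2 - sum the parallel branches [M1/(1+M1*M2)], M3; the result is T(s) itself (integer coefficients, no common factor, positive leading denominator coefficient)

Answer: (6*s^2 + 12*s - 10)/(9*s^2 + 21*s + 6)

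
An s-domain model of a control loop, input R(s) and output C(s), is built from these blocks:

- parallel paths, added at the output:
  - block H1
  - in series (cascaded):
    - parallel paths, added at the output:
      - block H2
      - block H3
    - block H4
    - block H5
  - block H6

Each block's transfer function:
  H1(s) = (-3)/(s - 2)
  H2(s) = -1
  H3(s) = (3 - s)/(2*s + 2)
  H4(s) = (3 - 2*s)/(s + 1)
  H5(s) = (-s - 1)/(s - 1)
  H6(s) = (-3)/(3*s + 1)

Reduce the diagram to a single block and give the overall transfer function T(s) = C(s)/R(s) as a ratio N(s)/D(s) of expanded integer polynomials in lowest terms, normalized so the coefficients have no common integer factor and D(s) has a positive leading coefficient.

Step 1 - add H2, H3 (parallel), giving (1 - 3*s)/(2*s + 2)
Step 2 - cascade (H2+H3), H4, H5, giving (-6*s^2 + 11*s - 3)/(2*s^2 - 2)
Step 3 - sum the parallel branches H1, ((H2+H3)*H4*H5), H6, which is the overall transfer function T(s) = C(s)/R(s) in lowest terms

Hence the answer: (-18*s^4 + 39*s^3 - 46*s^2 + 17*s)/(6*s^4 - 10*s^3 - 10*s^2 + 10*s + 4)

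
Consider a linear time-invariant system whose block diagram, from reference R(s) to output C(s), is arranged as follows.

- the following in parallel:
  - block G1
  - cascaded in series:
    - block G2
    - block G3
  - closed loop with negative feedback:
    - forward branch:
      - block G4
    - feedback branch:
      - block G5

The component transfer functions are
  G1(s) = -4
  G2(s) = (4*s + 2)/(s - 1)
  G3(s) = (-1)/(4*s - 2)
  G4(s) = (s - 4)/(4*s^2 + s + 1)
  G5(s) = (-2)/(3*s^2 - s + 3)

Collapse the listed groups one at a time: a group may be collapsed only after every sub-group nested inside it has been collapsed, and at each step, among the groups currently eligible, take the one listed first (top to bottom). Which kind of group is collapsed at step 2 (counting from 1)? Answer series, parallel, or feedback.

Reducing step by step:

(1) multiply G2, G3 (series)
(2) collapse the loop (G4 forward, G5 return)
(3) parallel reduction of G1, (G2*G3), [G4/(1+G4*G5)]
So the answer for step 2 is feedback.

Answer: feedback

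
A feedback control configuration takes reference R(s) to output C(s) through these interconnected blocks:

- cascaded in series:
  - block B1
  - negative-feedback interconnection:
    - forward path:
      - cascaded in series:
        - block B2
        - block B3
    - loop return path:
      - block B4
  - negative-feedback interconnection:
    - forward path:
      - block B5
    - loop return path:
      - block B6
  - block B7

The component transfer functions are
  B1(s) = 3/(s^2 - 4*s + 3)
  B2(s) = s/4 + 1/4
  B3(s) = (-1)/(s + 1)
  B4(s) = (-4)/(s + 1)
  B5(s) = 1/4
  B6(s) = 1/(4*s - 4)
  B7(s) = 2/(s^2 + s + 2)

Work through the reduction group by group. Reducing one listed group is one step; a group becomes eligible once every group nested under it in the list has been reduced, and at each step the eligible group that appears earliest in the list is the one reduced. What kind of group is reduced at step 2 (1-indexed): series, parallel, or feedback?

Reducing step by step:

[1] combine B2, B3 in series
[2] apply the feedback formula to (B2*B3), B4
[3] apply the feedback formula to B5, B6
[4] reduce the series chain B1, [(B2*B3)/(1+(B2*B3)*B4)], [B5/(1+B5*B6)], B7
Step 2: feedback.

Answer: feedback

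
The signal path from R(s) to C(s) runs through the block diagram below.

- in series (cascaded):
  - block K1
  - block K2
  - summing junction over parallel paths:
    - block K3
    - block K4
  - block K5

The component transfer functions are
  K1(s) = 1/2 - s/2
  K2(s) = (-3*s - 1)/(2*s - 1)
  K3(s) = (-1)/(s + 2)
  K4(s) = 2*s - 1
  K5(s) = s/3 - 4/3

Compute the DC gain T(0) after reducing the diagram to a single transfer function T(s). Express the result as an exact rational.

Step 1: combine K3, K4 in parallel -> (2*s^2 + 3*s - 3)/(s + 2)
Step 2: cascade K1, K2, (K3+K4), K5 -> (6*s^5 - 19*s^4 - 37*s^3 + 71*s^2 - 9*s - 12)/(12*s^2 + 18*s - 12)
That last expression is T(s); at s = 0 only the constant terms survive, so T(0) = -12/(-12) = 1.

Final answer: 1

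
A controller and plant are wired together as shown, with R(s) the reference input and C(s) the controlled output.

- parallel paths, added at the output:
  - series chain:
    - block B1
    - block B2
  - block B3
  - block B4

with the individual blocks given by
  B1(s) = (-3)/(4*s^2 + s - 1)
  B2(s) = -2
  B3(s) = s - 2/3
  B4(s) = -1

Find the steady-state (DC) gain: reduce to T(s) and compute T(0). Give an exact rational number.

First reduce the diagram to T(s).

[1] reduce the series chain B1, B2 = 6/(4*s^2 + s - 1)
[2] parallel reduction of (B1*B2), B3, B4 = (12*s^3 - 17*s^2 - 8*s + 23)/(12*s^2 + 3*s - 3)
Evaluating the step-2 result (the overall T(s)) at s = 0 gives T(0) = 23/(-3) = -23/3.

Answer: -23/3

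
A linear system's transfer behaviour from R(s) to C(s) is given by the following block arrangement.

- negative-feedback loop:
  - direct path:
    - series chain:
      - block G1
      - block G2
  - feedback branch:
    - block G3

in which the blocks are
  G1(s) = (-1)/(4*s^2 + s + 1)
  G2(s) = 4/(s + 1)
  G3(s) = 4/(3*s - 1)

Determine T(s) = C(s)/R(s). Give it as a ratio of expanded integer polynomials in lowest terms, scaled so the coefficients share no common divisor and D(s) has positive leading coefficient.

(1) multiply G1, G2 (series) = (-4)/(4*s^3 + 5*s^2 + 2*s + 1)
(2) reduce the feedback loop with forward (G1*G2) and return G3 - this is the overall T(s), already in the required normalized form

Answer: (4 - 12*s)/(12*s^4 + 11*s^3 + s^2 + s - 17)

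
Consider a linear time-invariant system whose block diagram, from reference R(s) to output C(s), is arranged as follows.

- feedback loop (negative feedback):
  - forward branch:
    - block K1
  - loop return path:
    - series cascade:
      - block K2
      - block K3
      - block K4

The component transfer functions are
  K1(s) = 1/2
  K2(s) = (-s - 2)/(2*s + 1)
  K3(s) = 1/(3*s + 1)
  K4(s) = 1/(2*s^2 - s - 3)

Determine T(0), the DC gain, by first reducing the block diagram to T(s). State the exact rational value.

Reducing step by step:

1. cascade K2, K3, K4 = (-s - 2)/(12*s^4 + 4*s^3 - 21*s^2 - 16*s - 3)
2. reduce the feedback loop with forward K1 and return (K2*K3*K4) = (12*s^4 + 4*s^3 - 21*s^2 - 16*s - 3)/(24*s^4 + 8*s^3 - 42*s^2 - 33*s - 8)
The step-2 result is T(s). Setting s = 0: T(0) = -3/(-8) = 3/8.

Answer: 3/8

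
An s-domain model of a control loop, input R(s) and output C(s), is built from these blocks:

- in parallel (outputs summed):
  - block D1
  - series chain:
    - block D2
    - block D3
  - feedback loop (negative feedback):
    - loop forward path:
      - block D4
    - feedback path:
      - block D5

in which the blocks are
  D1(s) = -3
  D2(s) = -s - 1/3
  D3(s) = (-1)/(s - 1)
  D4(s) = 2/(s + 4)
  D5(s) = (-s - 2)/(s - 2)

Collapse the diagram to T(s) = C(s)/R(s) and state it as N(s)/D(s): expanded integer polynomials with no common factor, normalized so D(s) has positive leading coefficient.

Step 1: reduce the series chain D2, D3 = (3*s + 1)/(3*s - 3)
Step 2: feedback reduction of D4, D5 = (2*s - 4)/(s^2 - 12)
Step 3: parallel reduction of D1, (D2*D3), [D4/(1+D4*D5)], giving the overall T(s)

Answer: (-6*s^3 + 16*s^2 + 54*s - 108)/(3*s^3 - 3*s^2 - 36*s + 36)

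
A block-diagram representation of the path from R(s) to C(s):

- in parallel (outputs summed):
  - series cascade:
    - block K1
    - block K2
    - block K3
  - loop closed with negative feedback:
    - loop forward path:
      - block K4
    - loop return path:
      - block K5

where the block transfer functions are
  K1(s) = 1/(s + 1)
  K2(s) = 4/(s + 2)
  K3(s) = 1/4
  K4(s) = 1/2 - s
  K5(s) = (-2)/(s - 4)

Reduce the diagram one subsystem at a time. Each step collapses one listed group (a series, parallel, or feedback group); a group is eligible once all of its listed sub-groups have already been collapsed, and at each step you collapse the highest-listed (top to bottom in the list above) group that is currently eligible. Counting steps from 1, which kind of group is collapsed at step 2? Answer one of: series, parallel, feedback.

The answer is feedback.

Reasoning:
1. cascade K1, K2, K3
2. reduce the feedback loop with forward K4 and return K5
3. sum the parallel branches (K1*K2*K3), [K4/(1+K4*K5)]
The group at step 2 is a feedback group.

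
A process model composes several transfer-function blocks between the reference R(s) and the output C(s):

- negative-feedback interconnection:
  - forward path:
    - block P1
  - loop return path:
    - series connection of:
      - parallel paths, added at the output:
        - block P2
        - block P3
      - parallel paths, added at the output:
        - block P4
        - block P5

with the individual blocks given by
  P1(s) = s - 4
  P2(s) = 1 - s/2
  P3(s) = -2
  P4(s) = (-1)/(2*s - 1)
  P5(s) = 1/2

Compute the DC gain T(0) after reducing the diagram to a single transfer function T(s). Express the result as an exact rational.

Step 1. add P2, P3 (parallel), giving -s/2 - 1
Step 2. add P4, P5 (parallel), giving (2*s - 3)/(4*s - 2)
Step 3. cascade (P2+P3), (P4+P5), giving (-2*s^2 - s + 6)/(8*s - 4)
Step 4. close the feedback loop around P1, ((P2+P3)*(P4+P5)), giving (-8*s^2 + 36*s - 16)/(2*s^3 - 7*s^2 - 18*s + 28)
DC gain: substitute s = 0 into T(s) from step 4: T(0) = -16/28 = -4/7.

Hence the answer: -4/7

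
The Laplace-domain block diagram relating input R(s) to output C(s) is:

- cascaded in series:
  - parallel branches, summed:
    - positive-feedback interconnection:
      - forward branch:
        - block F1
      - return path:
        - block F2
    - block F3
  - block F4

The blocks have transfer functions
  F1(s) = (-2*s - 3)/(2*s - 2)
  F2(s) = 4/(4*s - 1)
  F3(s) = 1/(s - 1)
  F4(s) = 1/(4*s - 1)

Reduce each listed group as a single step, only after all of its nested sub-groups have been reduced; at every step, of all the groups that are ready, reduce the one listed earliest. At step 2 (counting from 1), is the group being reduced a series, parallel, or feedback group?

Reducing step by step:

(1) feedback reduction of F1, F2
(2) parallel reduction of [F1/(1-F1*F2)], F3
(3) cascade ([F1/(1-F1*F2)]+F3), F4
So the answer for step 2 is parallel.

Answer: parallel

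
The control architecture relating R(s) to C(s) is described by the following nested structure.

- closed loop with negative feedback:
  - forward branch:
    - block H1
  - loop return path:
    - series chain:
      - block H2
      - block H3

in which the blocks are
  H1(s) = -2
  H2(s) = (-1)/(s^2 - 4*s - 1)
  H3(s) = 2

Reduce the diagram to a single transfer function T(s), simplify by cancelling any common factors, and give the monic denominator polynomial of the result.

Reducing step by step:

1. multiply H2, H3 (series) -> (-2)/(s^2 - 4*s - 1)
2. feedback reduction of H1, (H2*H3) -> (-2*s^2 + 8*s + 2)/(s^2 - 4*s + 3)
Step 2 gives the fully reduced T(s), with no common factor left to cancel. The denominator is already monic (leading coefficient 1).

Answer: s^2 - 4*s + 3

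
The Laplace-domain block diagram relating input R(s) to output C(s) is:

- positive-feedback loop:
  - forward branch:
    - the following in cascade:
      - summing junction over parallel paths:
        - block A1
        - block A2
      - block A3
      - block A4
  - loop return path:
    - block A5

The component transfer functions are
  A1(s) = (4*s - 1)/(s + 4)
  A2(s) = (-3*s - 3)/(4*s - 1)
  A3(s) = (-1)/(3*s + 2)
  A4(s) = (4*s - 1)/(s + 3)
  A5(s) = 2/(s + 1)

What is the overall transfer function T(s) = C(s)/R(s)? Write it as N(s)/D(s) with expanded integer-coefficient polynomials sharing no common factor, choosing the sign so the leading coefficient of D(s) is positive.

Step 1. add A1, A2 (parallel): (13*s^2 - 23*s - 11)/(4*s^2 + 15*s - 4)
Step 2. reduce the series chain (A1+A2), A3, A4: (-13*s^2 + 23*s + 11)/(3*s^3 + 23*s^2 + 50*s + 24)
Step 3. feedback reduction of ((A1+A2)*A3*A4), A5, giving the overall T(s)

Hence the answer: (-13*s^3 + 10*s^2 + 34*s + 11)/(3*s^4 + 26*s^3 + 99*s^2 + 28*s + 2)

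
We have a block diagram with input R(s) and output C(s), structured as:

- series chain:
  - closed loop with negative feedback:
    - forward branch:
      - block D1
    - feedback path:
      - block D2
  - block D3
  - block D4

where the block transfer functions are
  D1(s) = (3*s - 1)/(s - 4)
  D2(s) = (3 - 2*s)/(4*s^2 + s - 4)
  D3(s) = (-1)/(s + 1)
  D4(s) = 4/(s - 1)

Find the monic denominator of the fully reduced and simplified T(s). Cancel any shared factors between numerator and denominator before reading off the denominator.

Step 1 - feedback reduction of D1, D2: (12*s^3 - s^2 - 13*s + 4)/(4*s^3 - 21*s^2 + 3*s + 13)
Step 2 - reduce the series chain [D1/(1+D1*D2)], D3, D4: (-48*s^3 + 4*s^2 + 52*s - 16)/(4*s^5 - 21*s^4 - s^3 + 34*s^2 - 3*s - 13)
No further cancellation is possible in the step-2 result, so that is T(s). Its denominator becomes monic after dividing by the leading coefficient 4.

Hence the answer: s^5 - 21*s^4/4 - s^3/4 + 17*s^2/2 - 3*s/4 - 13/4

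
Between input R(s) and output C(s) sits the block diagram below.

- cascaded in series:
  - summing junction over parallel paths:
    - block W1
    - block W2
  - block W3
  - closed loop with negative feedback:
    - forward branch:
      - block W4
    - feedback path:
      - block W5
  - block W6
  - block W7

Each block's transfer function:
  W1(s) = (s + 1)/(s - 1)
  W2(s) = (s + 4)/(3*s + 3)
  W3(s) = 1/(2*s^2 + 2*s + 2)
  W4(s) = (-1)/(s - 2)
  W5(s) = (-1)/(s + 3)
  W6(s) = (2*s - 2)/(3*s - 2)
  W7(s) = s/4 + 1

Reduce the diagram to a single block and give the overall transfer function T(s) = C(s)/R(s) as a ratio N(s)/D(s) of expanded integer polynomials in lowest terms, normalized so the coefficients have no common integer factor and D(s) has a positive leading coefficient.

Step 1: parallel reduction of W1, W2 -> (4*s^2 + 9*s - 1)/(3*s^2 - 3)
Step 2: apply the feedback formula to W4, W5 -> (-s - 3)/(s^2 + s - 5)
Step 3: combine (W1+W2), W3, [W4/(1+W4*W5)], W6, W7 in series, which is the overall transfer function T(s) = C(s)/R(s) in lowest terms

Final answer: (-4*s^4 - 37*s^3 - 110*s^2 - 101*s + 12)/(36*s^6 + 84*s^5 - 108*s^4 - 228*s^3 - 156*s^2 + 36*s + 120)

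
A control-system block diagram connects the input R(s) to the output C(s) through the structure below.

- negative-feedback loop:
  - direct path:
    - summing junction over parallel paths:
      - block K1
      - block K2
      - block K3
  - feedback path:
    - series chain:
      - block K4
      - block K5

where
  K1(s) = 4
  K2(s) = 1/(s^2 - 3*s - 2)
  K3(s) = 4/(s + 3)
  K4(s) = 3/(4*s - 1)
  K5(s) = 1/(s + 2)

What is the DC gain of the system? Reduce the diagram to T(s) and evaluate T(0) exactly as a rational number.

Answer: -58/75

Working:
Step 1: sum the parallel branches K1, K2, K3 -> (4*s^3 + 4*s^2 - 55*s - 29)/(s^3 - 11*s - 6)
Step 2: multiply K4, K5 (series) -> 3/(4*s^2 + 7*s - 2)
Step 3: reduce the feedback loop with forward (K1+K2+K3) and return (K4*K5) -> (16*s^5 + 44*s^4 - 200*s^3 - 509*s^2 - 93*s + 58)/(4*s^5 + 7*s^4 - 34*s^3 - 89*s^2 - 185*s - 75)
DC gain: substitute s = 0 into T(s) from step 3: T(0) = 58/(-75) = -58/75.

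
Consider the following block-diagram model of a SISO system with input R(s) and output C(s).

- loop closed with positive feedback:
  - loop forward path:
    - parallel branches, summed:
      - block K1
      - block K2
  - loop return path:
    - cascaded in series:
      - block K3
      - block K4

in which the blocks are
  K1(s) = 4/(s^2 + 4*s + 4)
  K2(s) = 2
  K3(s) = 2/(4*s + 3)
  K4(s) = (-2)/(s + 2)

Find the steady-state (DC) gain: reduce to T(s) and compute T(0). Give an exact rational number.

Reducing step by step:

[1] parallel reduction of K1, K2; result (2*s^2 + 8*s + 12)/(s^2 + 4*s + 4)
[2] multiply K3, K4 (series); result (-4)/(4*s^2 + 11*s + 6)
[3] feedback reduction of (K1+K2), (K3*K4); result (8*s^4 + 54*s^3 + 148*s^2 + 180*s + 72)/(4*s^4 + 27*s^3 + 74*s^2 + 100*s + 72)
The step-3 result is T(s). Setting s = 0: T(0) = 72/72 = 1.

Answer: 1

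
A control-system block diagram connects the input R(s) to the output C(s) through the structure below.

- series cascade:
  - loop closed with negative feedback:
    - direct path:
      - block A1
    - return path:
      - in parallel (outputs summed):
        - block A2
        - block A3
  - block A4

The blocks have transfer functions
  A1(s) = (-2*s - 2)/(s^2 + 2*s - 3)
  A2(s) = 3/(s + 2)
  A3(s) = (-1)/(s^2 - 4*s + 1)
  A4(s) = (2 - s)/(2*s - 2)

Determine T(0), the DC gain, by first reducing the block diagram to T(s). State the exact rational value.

1. combine A2, A3 in parallel = (3*s^2 - 13*s + 1)/(s^3 - 2*s^2 - 7*s + 2)
2. apply the feedback formula to A1, (A2+A3) = (-2*s^4 + 2*s^3 + 18*s^2 + 10*s - 4)/(s^5 - 20*s^3 + 14*s^2 + 49*s - 8)
3. multiply [A1/(1+A1*(A2+A3))], A4 (series) = (s^5 - 3*s^4 - 7*s^3 + 13*s^2 + 12*s - 4)/(s^6 - s^5 - 20*s^4 + 34*s^3 + 35*s^2 - 57*s + 8)
DC gain: substitute s = 0 into T(s) from step 3: T(0) = -4/8 = -1/2.

Hence the answer: -1/2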